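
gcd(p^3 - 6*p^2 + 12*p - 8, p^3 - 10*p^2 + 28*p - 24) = p^2 - 4*p + 4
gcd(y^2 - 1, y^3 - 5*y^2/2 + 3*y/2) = y - 1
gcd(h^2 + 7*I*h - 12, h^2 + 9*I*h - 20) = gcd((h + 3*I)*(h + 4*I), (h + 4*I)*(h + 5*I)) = h + 4*I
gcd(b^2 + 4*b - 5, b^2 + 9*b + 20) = b + 5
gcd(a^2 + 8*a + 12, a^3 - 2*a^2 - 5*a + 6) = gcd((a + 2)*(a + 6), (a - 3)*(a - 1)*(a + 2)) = a + 2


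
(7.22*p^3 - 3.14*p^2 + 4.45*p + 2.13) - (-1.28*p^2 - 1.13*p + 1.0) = 7.22*p^3 - 1.86*p^2 + 5.58*p + 1.13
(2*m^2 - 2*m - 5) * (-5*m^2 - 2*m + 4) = -10*m^4 + 6*m^3 + 37*m^2 + 2*m - 20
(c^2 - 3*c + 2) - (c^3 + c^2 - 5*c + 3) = -c^3 + 2*c - 1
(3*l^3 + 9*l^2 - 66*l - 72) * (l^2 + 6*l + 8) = 3*l^5 + 27*l^4 + 12*l^3 - 396*l^2 - 960*l - 576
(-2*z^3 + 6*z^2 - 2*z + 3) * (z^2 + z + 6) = -2*z^5 + 4*z^4 - 8*z^3 + 37*z^2 - 9*z + 18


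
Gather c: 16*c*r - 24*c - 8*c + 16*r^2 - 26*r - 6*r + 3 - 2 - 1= c*(16*r - 32) + 16*r^2 - 32*r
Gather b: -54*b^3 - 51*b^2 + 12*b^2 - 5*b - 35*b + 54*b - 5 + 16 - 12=-54*b^3 - 39*b^2 + 14*b - 1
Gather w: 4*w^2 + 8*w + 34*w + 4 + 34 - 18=4*w^2 + 42*w + 20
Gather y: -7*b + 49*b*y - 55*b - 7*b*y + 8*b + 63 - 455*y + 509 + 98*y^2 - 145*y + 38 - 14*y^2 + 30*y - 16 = -54*b + 84*y^2 + y*(42*b - 570) + 594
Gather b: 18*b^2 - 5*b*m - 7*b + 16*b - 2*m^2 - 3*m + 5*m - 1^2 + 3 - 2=18*b^2 + b*(9 - 5*m) - 2*m^2 + 2*m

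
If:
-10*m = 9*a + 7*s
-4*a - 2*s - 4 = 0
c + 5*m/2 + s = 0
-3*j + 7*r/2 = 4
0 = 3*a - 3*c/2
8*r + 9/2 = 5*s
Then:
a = -6/5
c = -12/5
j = -163/96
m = 4/5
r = -5/16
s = 2/5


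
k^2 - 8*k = k*(k - 8)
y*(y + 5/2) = y^2 + 5*y/2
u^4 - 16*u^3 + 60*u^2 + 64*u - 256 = (u - 8)^2*(u - 2)*(u + 2)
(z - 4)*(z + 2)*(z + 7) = z^3 + 5*z^2 - 22*z - 56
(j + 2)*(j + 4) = j^2 + 6*j + 8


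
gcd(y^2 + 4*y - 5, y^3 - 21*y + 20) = y^2 + 4*y - 5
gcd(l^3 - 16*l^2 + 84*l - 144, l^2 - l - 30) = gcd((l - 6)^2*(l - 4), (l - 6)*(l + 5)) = l - 6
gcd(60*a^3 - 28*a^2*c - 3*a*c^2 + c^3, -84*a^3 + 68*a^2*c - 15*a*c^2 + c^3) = 12*a^2 - 8*a*c + c^2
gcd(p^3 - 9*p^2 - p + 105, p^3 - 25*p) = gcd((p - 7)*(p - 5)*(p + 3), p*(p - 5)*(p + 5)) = p - 5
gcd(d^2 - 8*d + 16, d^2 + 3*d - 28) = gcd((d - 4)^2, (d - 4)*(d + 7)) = d - 4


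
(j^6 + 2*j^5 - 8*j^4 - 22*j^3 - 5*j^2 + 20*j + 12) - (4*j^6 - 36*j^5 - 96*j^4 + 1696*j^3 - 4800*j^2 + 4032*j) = -3*j^6 + 38*j^5 + 88*j^4 - 1718*j^3 + 4795*j^2 - 4012*j + 12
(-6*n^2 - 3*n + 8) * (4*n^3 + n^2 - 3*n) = -24*n^5 - 18*n^4 + 47*n^3 + 17*n^2 - 24*n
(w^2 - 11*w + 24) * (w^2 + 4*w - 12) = w^4 - 7*w^3 - 32*w^2 + 228*w - 288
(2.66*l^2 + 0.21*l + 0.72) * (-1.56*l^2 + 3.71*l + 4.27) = -4.1496*l^4 + 9.541*l^3 + 11.0141*l^2 + 3.5679*l + 3.0744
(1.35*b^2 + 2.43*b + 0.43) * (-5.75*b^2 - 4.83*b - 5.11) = -7.7625*b^4 - 20.493*b^3 - 21.1079*b^2 - 14.4942*b - 2.1973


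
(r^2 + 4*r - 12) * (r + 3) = r^3 + 7*r^2 - 36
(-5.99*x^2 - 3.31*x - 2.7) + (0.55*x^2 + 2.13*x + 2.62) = -5.44*x^2 - 1.18*x - 0.0800000000000001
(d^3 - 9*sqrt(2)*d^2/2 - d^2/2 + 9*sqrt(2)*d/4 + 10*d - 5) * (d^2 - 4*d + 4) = d^5 - 9*sqrt(2)*d^4/2 - 9*d^4/2 + 16*d^3 + 81*sqrt(2)*d^3/4 - 47*d^2 - 27*sqrt(2)*d^2 + 9*sqrt(2)*d + 60*d - 20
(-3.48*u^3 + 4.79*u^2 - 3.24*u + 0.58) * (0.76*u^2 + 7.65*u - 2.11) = -2.6448*u^5 - 22.9816*u^4 + 41.5239*u^3 - 34.4521*u^2 + 11.2734*u - 1.2238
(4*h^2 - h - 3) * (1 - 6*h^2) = -24*h^4 + 6*h^3 + 22*h^2 - h - 3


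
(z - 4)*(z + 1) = z^2 - 3*z - 4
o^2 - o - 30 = (o - 6)*(o + 5)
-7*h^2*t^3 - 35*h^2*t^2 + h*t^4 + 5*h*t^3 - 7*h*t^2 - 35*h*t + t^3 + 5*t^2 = t*(-7*h + t)*(t + 5)*(h*t + 1)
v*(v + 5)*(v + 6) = v^3 + 11*v^2 + 30*v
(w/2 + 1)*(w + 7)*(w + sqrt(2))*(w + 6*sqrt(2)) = w^4/2 + 9*w^3/2 + 7*sqrt(2)*w^3/2 + 13*w^2 + 63*sqrt(2)*w^2/2 + 54*w + 49*sqrt(2)*w + 84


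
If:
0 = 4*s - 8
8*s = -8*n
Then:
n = -2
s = 2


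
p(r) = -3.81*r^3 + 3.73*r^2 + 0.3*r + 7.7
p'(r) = -11.43*r^2 + 7.46*r + 0.3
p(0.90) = 8.21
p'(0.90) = -2.24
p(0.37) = 8.13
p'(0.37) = 1.50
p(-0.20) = 7.82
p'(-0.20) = -1.65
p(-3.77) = 263.73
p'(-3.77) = -190.28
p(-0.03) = 7.69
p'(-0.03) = 0.07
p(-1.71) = 37.14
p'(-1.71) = -45.88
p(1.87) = -3.61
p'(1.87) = -25.72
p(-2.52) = 91.60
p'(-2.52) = -91.08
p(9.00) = -2464.96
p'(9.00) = -858.39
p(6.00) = -679.18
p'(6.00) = -366.42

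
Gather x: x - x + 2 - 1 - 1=0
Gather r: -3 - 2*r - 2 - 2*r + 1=-4*r - 4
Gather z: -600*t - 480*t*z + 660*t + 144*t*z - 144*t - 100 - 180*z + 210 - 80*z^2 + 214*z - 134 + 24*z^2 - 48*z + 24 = -84*t - 56*z^2 + z*(-336*t - 14)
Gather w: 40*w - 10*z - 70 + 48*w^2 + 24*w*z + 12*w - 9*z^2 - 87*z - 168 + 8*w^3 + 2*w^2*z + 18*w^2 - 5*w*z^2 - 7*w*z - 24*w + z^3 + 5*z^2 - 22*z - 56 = 8*w^3 + w^2*(2*z + 66) + w*(-5*z^2 + 17*z + 28) + z^3 - 4*z^2 - 119*z - 294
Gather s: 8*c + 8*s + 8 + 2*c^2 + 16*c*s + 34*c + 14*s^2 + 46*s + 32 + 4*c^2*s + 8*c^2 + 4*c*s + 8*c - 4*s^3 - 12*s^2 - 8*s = 10*c^2 + 50*c - 4*s^3 + 2*s^2 + s*(4*c^2 + 20*c + 46) + 40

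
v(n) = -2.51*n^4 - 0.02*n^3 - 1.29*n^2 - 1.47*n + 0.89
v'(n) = -10.04*n^3 - 0.06*n^2 - 2.58*n - 1.47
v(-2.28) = -70.06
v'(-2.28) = 123.10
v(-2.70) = -137.54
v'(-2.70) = 202.68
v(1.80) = -32.40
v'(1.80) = -64.86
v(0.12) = 0.69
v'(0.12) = -1.80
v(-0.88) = -0.31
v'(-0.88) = 7.60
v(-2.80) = -158.95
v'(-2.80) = 225.68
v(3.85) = -576.50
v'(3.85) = -585.24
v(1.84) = -35.08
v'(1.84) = -68.96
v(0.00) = 0.89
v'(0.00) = -1.47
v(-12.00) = -52180.03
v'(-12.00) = 17369.97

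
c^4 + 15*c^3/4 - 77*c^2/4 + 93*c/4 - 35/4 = (c - 5/4)*(c - 1)^2*(c + 7)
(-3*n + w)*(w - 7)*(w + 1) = -3*n*w^2 + 18*n*w + 21*n + w^3 - 6*w^2 - 7*w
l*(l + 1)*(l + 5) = l^3 + 6*l^2 + 5*l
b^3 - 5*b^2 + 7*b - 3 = (b - 3)*(b - 1)^2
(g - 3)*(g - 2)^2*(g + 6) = g^4 - g^3 - 26*g^2 + 84*g - 72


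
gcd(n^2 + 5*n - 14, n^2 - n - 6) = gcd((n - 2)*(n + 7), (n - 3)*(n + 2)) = 1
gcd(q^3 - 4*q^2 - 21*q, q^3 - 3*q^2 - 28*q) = q^2 - 7*q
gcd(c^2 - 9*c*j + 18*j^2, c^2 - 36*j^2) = c - 6*j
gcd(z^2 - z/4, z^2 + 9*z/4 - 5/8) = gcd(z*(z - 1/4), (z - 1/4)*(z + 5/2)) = z - 1/4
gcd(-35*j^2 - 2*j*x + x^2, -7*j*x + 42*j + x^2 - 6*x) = -7*j + x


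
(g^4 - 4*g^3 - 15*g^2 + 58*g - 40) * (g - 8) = g^5 - 12*g^4 + 17*g^3 + 178*g^2 - 504*g + 320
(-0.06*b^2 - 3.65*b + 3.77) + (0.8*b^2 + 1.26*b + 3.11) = 0.74*b^2 - 2.39*b + 6.88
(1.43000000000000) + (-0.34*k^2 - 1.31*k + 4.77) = -0.34*k^2 - 1.31*k + 6.2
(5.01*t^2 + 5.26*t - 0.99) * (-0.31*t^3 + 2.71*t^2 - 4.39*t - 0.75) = -1.5531*t^5 + 11.9465*t^4 - 7.4324*t^3 - 29.5318*t^2 + 0.4011*t + 0.7425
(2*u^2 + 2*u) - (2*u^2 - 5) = 2*u + 5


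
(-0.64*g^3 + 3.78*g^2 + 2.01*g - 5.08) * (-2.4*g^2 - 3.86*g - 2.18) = 1.536*g^5 - 6.6016*g^4 - 18.0196*g^3 - 3.807*g^2 + 15.227*g + 11.0744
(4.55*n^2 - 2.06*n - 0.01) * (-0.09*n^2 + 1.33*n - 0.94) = -0.4095*n^4 + 6.2369*n^3 - 7.0159*n^2 + 1.9231*n + 0.0094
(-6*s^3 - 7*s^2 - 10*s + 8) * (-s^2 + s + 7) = 6*s^5 + s^4 - 39*s^3 - 67*s^2 - 62*s + 56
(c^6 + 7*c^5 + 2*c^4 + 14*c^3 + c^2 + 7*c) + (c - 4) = c^6 + 7*c^5 + 2*c^4 + 14*c^3 + c^2 + 8*c - 4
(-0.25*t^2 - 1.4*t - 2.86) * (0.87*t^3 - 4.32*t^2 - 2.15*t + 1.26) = -0.2175*t^5 - 0.138*t^4 + 4.0973*t^3 + 15.0502*t^2 + 4.385*t - 3.6036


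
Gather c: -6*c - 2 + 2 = -6*c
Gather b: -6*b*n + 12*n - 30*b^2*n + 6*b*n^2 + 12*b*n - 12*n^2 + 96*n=-30*b^2*n + b*(6*n^2 + 6*n) - 12*n^2 + 108*n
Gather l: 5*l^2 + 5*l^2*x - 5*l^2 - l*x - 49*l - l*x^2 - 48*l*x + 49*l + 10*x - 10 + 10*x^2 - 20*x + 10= 5*l^2*x + l*(-x^2 - 49*x) + 10*x^2 - 10*x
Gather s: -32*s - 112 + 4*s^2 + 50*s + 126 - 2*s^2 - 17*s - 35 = 2*s^2 + s - 21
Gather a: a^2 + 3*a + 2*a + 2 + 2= a^2 + 5*a + 4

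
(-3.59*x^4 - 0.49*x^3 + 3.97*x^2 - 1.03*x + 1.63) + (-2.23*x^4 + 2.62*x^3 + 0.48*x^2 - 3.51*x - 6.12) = -5.82*x^4 + 2.13*x^3 + 4.45*x^2 - 4.54*x - 4.49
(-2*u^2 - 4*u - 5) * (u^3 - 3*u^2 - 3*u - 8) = -2*u^5 + 2*u^4 + 13*u^3 + 43*u^2 + 47*u + 40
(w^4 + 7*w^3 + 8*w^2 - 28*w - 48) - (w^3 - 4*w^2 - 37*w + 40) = w^4 + 6*w^3 + 12*w^2 + 9*w - 88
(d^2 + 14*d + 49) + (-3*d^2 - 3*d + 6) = -2*d^2 + 11*d + 55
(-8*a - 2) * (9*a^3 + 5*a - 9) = -72*a^4 - 18*a^3 - 40*a^2 + 62*a + 18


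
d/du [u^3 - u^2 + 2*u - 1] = 3*u^2 - 2*u + 2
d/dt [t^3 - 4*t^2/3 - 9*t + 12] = 3*t^2 - 8*t/3 - 9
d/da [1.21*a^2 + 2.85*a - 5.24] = 2.42*a + 2.85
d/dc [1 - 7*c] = -7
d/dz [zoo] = 0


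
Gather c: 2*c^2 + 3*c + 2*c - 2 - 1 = 2*c^2 + 5*c - 3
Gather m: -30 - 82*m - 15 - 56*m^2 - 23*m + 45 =-56*m^2 - 105*m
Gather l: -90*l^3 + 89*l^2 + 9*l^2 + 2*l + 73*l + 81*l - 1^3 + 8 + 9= -90*l^3 + 98*l^2 + 156*l + 16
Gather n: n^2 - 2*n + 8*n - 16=n^2 + 6*n - 16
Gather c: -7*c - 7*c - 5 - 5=-14*c - 10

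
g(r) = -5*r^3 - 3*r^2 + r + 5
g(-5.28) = 652.07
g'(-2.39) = -70.34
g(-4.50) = 395.38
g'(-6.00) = -503.00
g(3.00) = -154.00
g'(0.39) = -3.62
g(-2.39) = 53.73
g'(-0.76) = -3.10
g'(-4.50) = -275.75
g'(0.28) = -1.86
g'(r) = -15*r^2 - 6*r + 1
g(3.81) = -311.27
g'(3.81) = -239.60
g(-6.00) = 971.00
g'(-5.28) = -385.50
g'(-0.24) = 1.58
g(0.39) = 4.64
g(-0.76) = 4.70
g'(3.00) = -152.00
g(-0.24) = 4.66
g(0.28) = 4.94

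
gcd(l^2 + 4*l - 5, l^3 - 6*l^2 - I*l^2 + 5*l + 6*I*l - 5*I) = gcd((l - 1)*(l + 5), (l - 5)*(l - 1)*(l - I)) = l - 1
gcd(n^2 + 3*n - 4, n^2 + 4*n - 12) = 1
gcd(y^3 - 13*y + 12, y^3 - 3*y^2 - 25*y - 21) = 1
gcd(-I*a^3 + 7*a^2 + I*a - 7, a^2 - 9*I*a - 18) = 1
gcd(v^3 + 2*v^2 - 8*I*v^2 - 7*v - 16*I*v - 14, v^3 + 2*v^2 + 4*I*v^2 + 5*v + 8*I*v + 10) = v^2 + v*(2 - I) - 2*I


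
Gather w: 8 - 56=-48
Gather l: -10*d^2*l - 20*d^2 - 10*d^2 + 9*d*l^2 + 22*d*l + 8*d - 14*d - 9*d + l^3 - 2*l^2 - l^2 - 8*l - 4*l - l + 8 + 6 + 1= -30*d^2 - 15*d + l^3 + l^2*(9*d - 3) + l*(-10*d^2 + 22*d - 13) + 15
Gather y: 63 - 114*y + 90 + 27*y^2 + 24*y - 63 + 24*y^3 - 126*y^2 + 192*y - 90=24*y^3 - 99*y^2 + 102*y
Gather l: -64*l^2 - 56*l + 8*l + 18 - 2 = -64*l^2 - 48*l + 16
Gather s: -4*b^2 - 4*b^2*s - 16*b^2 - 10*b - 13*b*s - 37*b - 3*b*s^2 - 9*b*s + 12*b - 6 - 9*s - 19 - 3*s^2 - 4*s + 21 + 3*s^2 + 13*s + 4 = -20*b^2 - 3*b*s^2 - 35*b + s*(-4*b^2 - 22*b)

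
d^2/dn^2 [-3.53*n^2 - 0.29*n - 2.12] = -7.06000000000000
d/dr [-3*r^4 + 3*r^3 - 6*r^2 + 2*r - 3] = -12*r^3 + 9*r^2 - 12*r + 2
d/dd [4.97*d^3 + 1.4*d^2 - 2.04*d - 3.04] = 14.91*d^2 + 2.8*d - 2.04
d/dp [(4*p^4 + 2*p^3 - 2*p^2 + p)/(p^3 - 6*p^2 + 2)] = 2*(2*p^6 - 24*p^5 - 5*p^4 + 15*p^3 + 9*p^2 - 4*p + 1)/(p^6 - 12*p^5 + 36*p^4 + 4*p^3 - 24*p^2 + 4)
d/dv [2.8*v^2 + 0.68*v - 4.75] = 5.6*v + 0.68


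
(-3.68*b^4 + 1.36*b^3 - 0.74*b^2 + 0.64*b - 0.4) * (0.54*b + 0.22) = -1.9872*b^5 - 0.0751999999999999*b^4 - 0.1004*b^3 + 0.1828*b^2 - 0.0752*b - 0.088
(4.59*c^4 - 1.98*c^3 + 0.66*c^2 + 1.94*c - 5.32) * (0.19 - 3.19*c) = -14.6421*c^5 + 7.1883*c^4 - 2.4816*c^3 - 6.0632*c^2 + 17.3394*c - 1.0108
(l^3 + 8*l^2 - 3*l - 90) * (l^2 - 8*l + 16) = l^5 - 51*l^3 + 62*l^2 + 672*l - 1440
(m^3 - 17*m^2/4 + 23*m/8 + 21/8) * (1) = m^3 - 17*m^2/4 + 23*m/8 + 21/8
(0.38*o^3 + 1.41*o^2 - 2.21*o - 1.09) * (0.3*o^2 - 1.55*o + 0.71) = 0.114*o^5 - 0.166*o^4 - 2.5787*o^3 + 4.0996*o^2 + 0.1204*o - 0.7739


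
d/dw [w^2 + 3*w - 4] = 2*w + 3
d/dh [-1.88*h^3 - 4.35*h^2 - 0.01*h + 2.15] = -5.64*h^2 - 8.7*h - 0.01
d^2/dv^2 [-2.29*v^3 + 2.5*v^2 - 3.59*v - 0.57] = 5.0 - 13.74*v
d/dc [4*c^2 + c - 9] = 8*c + 1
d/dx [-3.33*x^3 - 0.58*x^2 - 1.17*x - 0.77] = -9.99*x^2 - 1.16*x - 1.17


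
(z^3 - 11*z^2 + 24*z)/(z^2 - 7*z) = (z^2 - 11*z + 24)/(z - 7)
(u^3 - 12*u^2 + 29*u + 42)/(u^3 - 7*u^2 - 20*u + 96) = (u^3 - 12*u^2 + 29*u + 42)/(u^3 - 7*u^2 - 20*u + 96)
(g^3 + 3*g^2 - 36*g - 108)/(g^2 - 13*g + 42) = (g^2 + 9*g + 18)/(g - 7)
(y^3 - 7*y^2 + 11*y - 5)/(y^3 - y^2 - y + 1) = (y - 5)/(y + 1)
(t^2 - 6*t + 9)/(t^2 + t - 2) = (t^2 - 6*t + 9)/(t^2 + t - 2)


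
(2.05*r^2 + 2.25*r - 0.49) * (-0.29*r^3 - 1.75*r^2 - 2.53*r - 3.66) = -0.5945*r^5 - 4.24*r^4 - 8.9819*r^3 - 12.338*r^2 - 6.9953*r + 1.7934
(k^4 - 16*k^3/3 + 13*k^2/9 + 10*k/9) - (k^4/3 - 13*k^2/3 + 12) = 2*k^4/3 - 16*k^3/3 + 52*k^2/9 + 10*k/9 - 12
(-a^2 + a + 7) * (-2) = 2*a^2 - 2*a - 14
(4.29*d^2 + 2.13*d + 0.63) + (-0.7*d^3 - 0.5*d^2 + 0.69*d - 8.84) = -0.7*d^3 + 3.79*d^2 + 2.82*d - 8.21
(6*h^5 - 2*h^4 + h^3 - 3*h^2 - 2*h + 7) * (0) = 0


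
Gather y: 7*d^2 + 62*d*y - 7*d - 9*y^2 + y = 7*d^2 - 7*d - 9*y^2 + y*(62*d + 1)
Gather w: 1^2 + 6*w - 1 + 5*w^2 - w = 5*w^2 + 5*w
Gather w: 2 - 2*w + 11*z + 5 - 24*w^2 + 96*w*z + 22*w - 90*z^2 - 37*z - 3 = -24*w^2 + w*(96*z + 20) - 90*z^2 - 26*z + 4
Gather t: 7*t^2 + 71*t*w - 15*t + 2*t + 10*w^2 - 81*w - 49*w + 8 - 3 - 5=7*t^2 + t*(71*w - 13) + 10*w^2 - 130*w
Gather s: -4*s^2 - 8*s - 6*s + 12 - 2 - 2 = -4*s^2 - 14*s + 8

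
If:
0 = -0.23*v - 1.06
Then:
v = -4.61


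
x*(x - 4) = x^2 - 4*x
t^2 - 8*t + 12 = (t - 6)*(t - 2)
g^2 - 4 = (g - 2)*(g + 2)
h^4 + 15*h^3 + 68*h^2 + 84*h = h*(h + 2)*(h + 6)*(h + 7)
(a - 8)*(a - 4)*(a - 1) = a^3 - 13*a^2 + 44*a - 32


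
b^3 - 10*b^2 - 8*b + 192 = (b - 8)*(b - 6)*(b + 4)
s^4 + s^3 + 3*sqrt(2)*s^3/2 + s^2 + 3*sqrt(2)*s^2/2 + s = s*(s + 1)*(s + sqrt(2)/2)*(s + sqrt(2))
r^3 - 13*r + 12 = (r - 3)*(r - 1)*(r + 4)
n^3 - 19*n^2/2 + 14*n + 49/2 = (n - 7)*(n - 7/2)*(n + 1)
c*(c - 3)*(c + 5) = c^3 + 2*c^2 - 15*c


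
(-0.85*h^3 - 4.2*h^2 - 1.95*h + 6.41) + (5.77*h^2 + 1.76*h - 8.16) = -0.85*h^3 + 1.57*h^2 - 0.19*h - 1.75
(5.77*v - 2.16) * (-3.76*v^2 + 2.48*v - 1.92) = -21.6952*v^3 + 22.4312*v^2 - 16.4352*v + 4.1472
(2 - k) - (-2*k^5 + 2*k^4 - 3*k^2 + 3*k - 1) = 2*k^5 - 2*k^4 + 3*k^2 - 4*k + 3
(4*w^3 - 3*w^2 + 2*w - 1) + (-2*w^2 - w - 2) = 4*w^3 - 5*w^2 + w - 3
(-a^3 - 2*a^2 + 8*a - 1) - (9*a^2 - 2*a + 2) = -a^3 - 11*a^2 + 10*a - 3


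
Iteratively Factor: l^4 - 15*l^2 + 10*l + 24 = (l - 2)*(l^3 + 2*l^2 - 11*l - 12) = (l - 2)*(l + 1)*(l^2 + l - 12) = (l - 2)*(l + 1)*(l + 4)*(l - 3)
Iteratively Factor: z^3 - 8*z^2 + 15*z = (z)*(z^2 - 8*z + 15) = z*(z - 5)*(z - 3)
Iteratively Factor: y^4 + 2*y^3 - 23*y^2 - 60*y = (y + 4)*(y^3 - 2*y^2 - 15*y) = (y - 5)*(y + 4)*(y^2 + 3*y) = y*(y - 5)*(y + 4)*(y + 3)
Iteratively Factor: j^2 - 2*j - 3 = (j + 1)*(j - 3)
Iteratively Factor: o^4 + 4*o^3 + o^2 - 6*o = (o + 2)*(o^3 + 2*o^2 - 3*o) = o*(o + 2)*(o^2 + 2*o - 3) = o*(o - 1)*(o + 2)*(o + 3)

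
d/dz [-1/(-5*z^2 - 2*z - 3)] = 2*(-5*z - 1)/(5*z^2 + 2*z + 3)^2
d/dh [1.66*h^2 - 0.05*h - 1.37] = 3.32*h - 0.05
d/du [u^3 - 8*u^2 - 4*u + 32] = 3*u^2 - 16*u - 4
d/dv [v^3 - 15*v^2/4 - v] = 3*v^2 - 15*v/2 - 1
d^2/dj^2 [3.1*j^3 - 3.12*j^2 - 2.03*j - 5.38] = 18.6*j - 6.24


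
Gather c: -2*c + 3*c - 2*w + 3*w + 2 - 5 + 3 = c + w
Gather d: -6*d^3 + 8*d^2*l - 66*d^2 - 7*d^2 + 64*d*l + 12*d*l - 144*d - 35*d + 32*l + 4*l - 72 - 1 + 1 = -6*d^3 + d^2*(8*l - 73) + d*(76*l - 179) + 36*l - 72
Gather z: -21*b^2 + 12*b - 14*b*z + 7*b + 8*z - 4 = -21*b^2 + 19*b + z*(8 - 14*b) - 4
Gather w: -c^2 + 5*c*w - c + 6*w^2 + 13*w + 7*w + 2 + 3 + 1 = -c^2 - c + 6*w^2 + w*(5*c + 20) + 6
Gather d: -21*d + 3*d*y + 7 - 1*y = d*(3*y - 21) - y + 7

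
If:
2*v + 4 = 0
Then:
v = -2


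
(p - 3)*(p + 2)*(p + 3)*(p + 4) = p^4 + 6*p^3 - p^2 - 54*p - 72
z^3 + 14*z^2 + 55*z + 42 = (z + 1)*(z + 6)*(z + 7)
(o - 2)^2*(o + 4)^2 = o^4 + 4*o^3 - 12*o^2 - 32*o + 64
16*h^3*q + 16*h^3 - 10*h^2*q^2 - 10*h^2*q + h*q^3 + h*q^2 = (-8*h + q)*(-2*h + q)*(h*q + h)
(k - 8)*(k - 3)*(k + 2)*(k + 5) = k^4 - 4*k^3 - 43*k^2 + 58*k + 240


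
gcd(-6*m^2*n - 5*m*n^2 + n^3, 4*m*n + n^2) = n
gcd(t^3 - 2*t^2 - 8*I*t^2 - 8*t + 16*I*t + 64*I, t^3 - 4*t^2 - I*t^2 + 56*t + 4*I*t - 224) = t^2 + t*(-4 - 8*I) + 32*I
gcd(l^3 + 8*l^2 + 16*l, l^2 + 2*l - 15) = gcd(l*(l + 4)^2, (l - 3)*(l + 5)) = 1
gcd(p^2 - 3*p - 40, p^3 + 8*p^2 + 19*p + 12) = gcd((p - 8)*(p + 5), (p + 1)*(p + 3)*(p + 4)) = 1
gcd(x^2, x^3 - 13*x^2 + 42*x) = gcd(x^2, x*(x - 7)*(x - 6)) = x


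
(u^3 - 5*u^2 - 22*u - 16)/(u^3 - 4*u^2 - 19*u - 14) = (u - 8)/(u - 7)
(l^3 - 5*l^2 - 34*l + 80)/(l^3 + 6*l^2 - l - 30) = (l - 8)/(l + 3)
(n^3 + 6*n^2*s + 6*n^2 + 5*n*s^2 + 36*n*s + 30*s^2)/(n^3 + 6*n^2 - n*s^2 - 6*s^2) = (-n - 5*s)/(-n + s)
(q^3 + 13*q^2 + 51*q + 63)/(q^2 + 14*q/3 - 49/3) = 3*(q^2 + 6*q + 9)/(3*q - 7)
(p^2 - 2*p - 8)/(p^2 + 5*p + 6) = (p - 4)/(p + 3)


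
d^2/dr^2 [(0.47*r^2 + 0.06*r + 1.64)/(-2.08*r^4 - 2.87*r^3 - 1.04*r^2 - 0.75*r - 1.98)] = (-12.200448*r^8 - 19.94928*r^7 - 153.346014*r^6 - 288.649956*r^5 - 173.947182*r^4 - 45.359456*r^3 + 59.124984*r^2 + 48.982896*r + 1.4022)/(8.998912*r^12 + 37.250304*r^11 + 64.896624*r^10 + 70.624607*r^9 + 85.010328*r^8 + 108.498849*r^7 + 92.692466*r^6 + 61.268949*r^5 + 58.2147*r^4 + 43.442919*r^3 + 15.572898*r^2 + 8.8209*r + 7.762392)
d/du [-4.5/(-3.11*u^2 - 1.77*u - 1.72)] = (-27.99*u - 7.965)/(3.11*u^2 + 1.77*u + 1.72)^2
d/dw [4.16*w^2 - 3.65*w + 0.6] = 8.32*w - 3.65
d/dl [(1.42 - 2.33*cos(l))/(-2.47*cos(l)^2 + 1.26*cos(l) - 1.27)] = (5.7551*cos(l)^2 - 7.0148*cos(l) - 1.1699)*sin(l)/(6.1009*cos(l)^4 - 6.2244*cos(l)^3 + 7.8614*cos(l)^2 - 3.2004*cos(l) + 1.6129)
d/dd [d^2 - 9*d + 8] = 2*d - 9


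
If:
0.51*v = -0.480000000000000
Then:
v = -0.94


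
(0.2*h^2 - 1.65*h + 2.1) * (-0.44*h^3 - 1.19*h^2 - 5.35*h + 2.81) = -0.088*h^5 + 0.488*h^4 - 0.0305000000000004*h^3 + 6.8905*h^2 - 15.8715*h + 5.901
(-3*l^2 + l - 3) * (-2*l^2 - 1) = 6*l^4 - 2*l^3 + 9*l^2 - l + 3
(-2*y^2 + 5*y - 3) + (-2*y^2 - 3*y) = -4*y^2 + 2*y - 3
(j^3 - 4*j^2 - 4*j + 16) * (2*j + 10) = 2*j^4 + 2*j^3 - 48*j^2 - 8*j + 160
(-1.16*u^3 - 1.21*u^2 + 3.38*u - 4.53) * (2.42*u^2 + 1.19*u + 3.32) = -2.8072*u^5 - 4.3086*u^4 + 2.8885*u^3 - 10.9576*u^2 + 5.8309*u - 15.0396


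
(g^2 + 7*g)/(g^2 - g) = (g + 7)/(g - 1)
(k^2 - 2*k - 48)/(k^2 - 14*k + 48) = (k + 6)/(k - 6)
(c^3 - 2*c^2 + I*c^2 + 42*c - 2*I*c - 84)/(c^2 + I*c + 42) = c - 2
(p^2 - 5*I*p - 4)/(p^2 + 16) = (p - I)/(p + 4*I)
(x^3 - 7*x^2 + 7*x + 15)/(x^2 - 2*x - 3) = x - 5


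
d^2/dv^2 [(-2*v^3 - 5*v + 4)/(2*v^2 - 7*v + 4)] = 12*(-17*v^3 + 36*v^2 - 24*v + 4)/(8*v^6 - 84*v^5 + 342*v^4 - 679*v^3 + 684*v^2 - 336*v + 64)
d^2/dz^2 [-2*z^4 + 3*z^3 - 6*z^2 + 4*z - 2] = -24*z^2 + 18*z - 12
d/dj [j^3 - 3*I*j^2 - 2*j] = 3*j^2 - 6*I*j - 2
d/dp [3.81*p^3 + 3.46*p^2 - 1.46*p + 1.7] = 11.43*p^2 + 6.92*p - 1.46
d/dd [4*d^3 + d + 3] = 12*d^2 + 1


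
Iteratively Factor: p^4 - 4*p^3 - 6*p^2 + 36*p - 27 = (p + 3)*(p^3 - 7*p^2 + 15*p - 9) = (p - 1)*(p + 3)*(p^2 - 6*p + 9) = (p - 3)*(p - 1)*(p + 3)*(p - 3)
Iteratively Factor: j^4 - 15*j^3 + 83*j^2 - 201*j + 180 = (j - 5)*(j^3 - 10*j^2 + 33*j - 36) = (j - 5)*(j - 3)*(j^2 - 7*j + 12) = (j - 5)*(j - 4)*(j - 3)*(j - 3)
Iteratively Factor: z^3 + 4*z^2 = (z)*(z^2 + 4*z) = z^2*(z + 4)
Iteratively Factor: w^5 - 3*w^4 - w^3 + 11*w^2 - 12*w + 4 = (w - 1)*(w^4 - 2*w^3 - 3*w^2 + 8*w - 4) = (w - 1)^2*(w^3 - w^2 - 4*w + 4) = (w - 1)^3*(w^2 - 4) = (w - 2)*(w - 1)^3*(w + 2)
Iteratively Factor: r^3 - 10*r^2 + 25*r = (r - 5)*(r^2 - 5*r) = (r - 5)^2*(r)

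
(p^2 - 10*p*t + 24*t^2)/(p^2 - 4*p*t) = (p - 6*t)/p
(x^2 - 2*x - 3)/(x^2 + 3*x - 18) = (x + 1)/(x + 6)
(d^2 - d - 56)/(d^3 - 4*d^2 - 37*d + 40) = (d + 7)/(d^2 + 4*d - 5)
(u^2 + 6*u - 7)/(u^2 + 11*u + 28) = (u - 1)/(u + 4)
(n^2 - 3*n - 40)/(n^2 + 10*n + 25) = (n - 8)/(n + 5)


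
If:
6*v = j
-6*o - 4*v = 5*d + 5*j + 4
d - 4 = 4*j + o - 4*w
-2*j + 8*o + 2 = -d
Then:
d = 130/209 - 688*w/627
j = 136*w/209 - 150/209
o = 188*w/627 - 106/209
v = 68*w/627 - 25/209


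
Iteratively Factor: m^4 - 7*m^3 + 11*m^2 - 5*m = (m - 1)*(m^3 - 6*m^2 + 5*m) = (m - 1)^2*(m^2 - 5*m) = m*(m - 1)^2*(m - 5)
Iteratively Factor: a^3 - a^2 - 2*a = (a)*(a^2 - a - 2) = a*(a - 2)*(a + 1)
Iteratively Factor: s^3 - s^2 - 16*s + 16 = (s + 4)*(s^2 - 5*s + 4) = (s - 1)*(s + 4)*(s - 4)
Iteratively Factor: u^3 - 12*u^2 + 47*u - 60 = (u - 3)*(u^2 - 9*u + 20) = (u - 5)*(u - 3)*(u - 4)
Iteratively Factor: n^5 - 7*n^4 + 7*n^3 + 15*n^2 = (n)*(n^4 - 7*n^3 + 7*n^2 + 15*n) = n^2*(n^3 - 7*n^2 + 7*n + 15) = n^2*(n - 5)*(n^2 - 2*n - 3) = n^2*(n - 5)*(n + 1)*(n - 3)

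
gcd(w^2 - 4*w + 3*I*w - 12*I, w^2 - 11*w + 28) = w - 4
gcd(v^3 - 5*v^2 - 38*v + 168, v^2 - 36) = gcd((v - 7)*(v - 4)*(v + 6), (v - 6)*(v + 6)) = v + 6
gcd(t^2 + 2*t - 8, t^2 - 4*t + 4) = t - 2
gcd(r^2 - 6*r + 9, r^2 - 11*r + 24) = r - 3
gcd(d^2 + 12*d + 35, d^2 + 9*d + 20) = d + 5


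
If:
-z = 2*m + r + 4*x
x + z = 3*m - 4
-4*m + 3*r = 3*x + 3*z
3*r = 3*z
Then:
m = 3/2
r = 5/2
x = -2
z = 5/2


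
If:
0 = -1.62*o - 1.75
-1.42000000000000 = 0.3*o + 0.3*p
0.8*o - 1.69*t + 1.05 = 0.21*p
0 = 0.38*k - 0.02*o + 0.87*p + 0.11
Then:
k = 8.02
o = -1.08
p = -3.65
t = 0.56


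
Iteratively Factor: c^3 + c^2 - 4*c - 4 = (c + 1)*(c^2 - 4) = (c + 1)*(c + 2)*(c - 2)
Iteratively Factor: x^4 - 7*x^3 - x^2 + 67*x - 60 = (x - 1)*(x^3 - 6*x^2 - 7*x + 60) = (x - 4)*(x - 1)*(x^2 - 2*x - 15) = (x - 4)*(x - 1)*(x + 3)*(x - 5)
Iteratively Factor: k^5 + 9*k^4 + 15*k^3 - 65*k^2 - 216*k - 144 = (k + 3)*(k^4 + 6*k^3 - 3*k^2 - 56*k - 48) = (k - 3)*(k + 3)*(k^3 + 9*k^2 + 24*k + 16) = (k - 3)*(k + 3)*(k + 4)*(k^2 + 5*k + 4) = (k - 3)*(k + 1)*(k + 3)*(k + 4)*(k + 4)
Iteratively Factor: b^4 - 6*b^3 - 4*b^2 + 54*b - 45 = (b + 3)*(b^3 - 9*b^2 + 23*b - 15) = (b - 1)*(b + 3)*(b^2 - 8*b + 15) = (b - 3)*(b - 1)*(b + 3)*(b - 5)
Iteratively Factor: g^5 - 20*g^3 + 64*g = (g)*(g^4 - 20*g^2 + 64) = g*(g - 4)*(g^3 + 4*g^2 - 4*g - 16) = g*(g - 4)*(g + 4)*(g^2 - 4) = g*(g - 4)*(g - 2)*(g + 4)*(g + 2)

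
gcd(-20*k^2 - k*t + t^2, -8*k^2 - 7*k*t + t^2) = 1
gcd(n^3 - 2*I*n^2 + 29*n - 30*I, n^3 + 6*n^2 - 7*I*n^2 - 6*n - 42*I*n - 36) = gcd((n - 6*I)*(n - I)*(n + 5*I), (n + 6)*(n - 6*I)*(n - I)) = n^2 - 7*I*n - 6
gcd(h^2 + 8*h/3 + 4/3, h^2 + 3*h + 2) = h + 2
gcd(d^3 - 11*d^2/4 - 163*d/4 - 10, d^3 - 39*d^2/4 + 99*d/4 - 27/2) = 1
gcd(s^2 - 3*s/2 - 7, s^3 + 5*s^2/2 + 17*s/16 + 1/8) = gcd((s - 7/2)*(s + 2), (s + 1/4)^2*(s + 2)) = s + 2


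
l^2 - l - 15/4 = (l - 5/2)*(l + 3/2)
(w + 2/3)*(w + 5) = w^2 + 17*w/3 + 10/3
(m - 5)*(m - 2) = m^2 - 7*m + 10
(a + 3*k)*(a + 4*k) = a^2 + 7*a*k + 12*k^2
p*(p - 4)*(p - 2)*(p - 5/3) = p^4 - 23*p^3/3 + 18*p^2 - 40*p/3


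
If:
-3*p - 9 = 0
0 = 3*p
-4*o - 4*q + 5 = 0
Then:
No Solution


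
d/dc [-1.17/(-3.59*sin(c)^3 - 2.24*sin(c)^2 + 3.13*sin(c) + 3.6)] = (-12.6009*sin(c)^2 - 5.2416*sin(c) + 3.6621)*cos(c)/(3.59*sin(c)^3 + 2.24*sin(c)^2 - 3.13*sin(c) - 3.6)^2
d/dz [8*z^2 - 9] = 16*z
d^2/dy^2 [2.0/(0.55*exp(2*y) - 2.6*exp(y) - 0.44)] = ((5.2 - 4.4*exp(y))*(-0.55*exp(2*y) + 2.6*exp(y) + 0.44) - 2.0*(1.1*exp(y) - 2.6)*(2.2*exp(y) - 5.2)*exp(y))*exp(y)/(-0.55*exp(2*y) + 2.6*exp(y) + 0.44)^3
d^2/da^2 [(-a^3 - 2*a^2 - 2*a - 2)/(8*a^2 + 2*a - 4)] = 3*(-11*a^3 - 46*a^2 - 28*a - 10)/(64*a^6 + 48*a^5 - 84*a^4 - 47*a^3 + 42*a^2 + 12*a - 8)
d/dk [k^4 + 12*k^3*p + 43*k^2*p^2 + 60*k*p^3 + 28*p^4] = 4*k^3 + 36*k^2*p + 86*k*p^2 + 60*p^3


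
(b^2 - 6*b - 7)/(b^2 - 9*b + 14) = (b + 1)/(b - 2)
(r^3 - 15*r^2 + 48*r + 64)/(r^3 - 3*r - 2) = (r^2 - 16*r + 64)/(r^2 - r - 2)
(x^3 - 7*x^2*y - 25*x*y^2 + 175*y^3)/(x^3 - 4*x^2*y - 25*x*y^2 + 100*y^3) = (x - 7*y)/(x - 4*y)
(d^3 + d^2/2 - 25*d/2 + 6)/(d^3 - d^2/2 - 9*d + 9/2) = (d + 4)/(d + 3)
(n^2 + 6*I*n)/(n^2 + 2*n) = (n + 6*I)/(n + 2)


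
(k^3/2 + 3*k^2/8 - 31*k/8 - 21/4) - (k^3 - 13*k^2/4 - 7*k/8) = -k^3/2 + 29*k^2/8 - 3*k - 21/4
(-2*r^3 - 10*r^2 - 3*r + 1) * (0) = 0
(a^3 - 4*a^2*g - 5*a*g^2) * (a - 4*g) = a^4 - 8*a^3*g + 11*a^2*g^2 + 20*a*g^3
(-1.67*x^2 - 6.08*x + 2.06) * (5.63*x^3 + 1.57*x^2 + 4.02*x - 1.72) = -9.4021*x^5 - 36.8523*x^4 - 4.6612*x^3 - 18.335*x^2 + 18.7388*x - 3.5432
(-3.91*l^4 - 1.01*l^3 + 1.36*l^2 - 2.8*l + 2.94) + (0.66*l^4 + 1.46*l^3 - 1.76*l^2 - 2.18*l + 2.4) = -3.25*l^4 + 0.45*l^3 - 0.4*l^2 - 4.98*l + 5.34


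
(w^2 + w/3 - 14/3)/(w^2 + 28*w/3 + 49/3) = (w - 2)/(w + 7)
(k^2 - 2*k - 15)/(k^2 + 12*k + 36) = (k^2 - 2*k - 15)/(k^2 + 12*k + 36)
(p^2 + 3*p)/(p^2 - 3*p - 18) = p/(p - 6)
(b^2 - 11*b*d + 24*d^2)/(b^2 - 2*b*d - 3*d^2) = (b - 8*d)/(b + d)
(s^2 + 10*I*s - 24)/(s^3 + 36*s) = (s + 4*I)/(s*(s - 6*I))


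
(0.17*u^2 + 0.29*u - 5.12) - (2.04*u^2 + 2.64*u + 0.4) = -1.87*u^2 - 2.35*u - 5.52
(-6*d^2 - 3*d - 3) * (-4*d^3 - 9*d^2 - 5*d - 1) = 24*d^5 + 66*d^4 + 69*d^3 + 48*d^2 + 18*d + 3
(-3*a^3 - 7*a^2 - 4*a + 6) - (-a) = -3*a^3 - 7*a^2 - 3*a + 6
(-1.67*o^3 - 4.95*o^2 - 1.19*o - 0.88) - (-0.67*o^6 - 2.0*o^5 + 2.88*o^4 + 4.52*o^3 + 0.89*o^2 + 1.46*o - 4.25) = 0.67*o^6 + 2.0*o^5 - 2.88*o^4 - 6.19*o^3 - 5.84*o^2 - 2.65*o + 3.37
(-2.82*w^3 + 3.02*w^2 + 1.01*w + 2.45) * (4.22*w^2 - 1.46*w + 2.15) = -11.9004*w^5 + 16.8616*w^4 - 6.21*w^3 + 15.3574*w^2 - 1.4055*w + 5.2675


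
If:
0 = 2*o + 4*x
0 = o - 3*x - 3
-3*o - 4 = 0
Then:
No Solution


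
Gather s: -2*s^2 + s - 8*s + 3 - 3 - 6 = -2*s^2 - 7*s - 6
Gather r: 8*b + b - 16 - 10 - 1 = 9*b - 27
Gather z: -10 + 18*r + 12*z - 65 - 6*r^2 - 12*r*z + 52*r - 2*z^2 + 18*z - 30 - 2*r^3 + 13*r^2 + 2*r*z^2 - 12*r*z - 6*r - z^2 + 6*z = -2*r^3 + 7*r^2 + 64*r + z^2*(2*r - 3) + z*(36 - 24*r) - 105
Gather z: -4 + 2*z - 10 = 2*z - 14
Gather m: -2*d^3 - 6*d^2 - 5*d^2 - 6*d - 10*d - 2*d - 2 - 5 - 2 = -2*d^3 - 11*d^2 - 18*d - 9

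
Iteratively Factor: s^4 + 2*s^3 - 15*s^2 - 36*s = (s - 4)*(s^3 + 6*s^2 + 9*s) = s*(s - 4)*(s^2 + 6*s + 9) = s*(s - 4)*(s + 3)*(s + 3)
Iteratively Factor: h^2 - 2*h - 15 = (h - 5)*(h + 3)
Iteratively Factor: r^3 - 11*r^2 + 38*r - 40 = (r - 4)*(r^2 - 7*r + 10) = (r - 4)*(r - 2)*(r - 5)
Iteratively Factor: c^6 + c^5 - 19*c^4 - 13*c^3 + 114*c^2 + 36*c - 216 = (c + 3)*(c^5 - 2*c^4 - 13*c^3 + 26*c^2 + 36*c - 72) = (c + 2)*(c + 3)*(c^4 - 4*c^3 - 5*c^2 + 36*c - 36) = (c - 3)*(c + 2)*(c + 3)*(c^3 - c^2 - 8*c + 12) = (c - 3)*(c + 2)*(c + 3)^2*(c^2 - 4*c + 4) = (c - 3)*(c - 2)*(c + 2)*(c + 3)^2*(c - 2)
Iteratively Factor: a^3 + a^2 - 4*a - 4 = (a + 1)*(a^2 - 4) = (a - 2)*(a + 1)*(a + 2)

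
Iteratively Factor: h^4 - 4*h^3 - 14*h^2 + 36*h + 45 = (h - 3)*(h^3 - h^2 - 17*h - 15) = (h - 3)*(h + 3)*(h^2 - 4*h - 5) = (h - 3)*(h + 1)*(h + 3)*(h - 5)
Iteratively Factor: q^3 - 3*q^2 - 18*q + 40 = (q - 2)*(q^2 - q - 20) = (q - 5)*(q - 2)*(q + 4)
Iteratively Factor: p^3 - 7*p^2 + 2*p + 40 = (p - 4)*(p^2 - 3*p - 10) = (p - 4)*(p + 2)*(p - 5)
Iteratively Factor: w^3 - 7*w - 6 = (w + 2)*(w^2 - 2*w - 3) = (w + 1)*(w + 2)*(w - 3)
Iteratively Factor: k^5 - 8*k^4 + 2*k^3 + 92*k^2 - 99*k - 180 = (k - 5)*(k^4 - 3*k^3 - 13*k^2 + 27*k + 36) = (k - 5)*(k - 4)*(k^3 + k^2 - 9*k - 9) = (k - 5)*(k - 4)*(k + 1)*(k^2 - 9) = (k - 5)*(k - 4)*(k - 3)*(k + 1)*(k + 3)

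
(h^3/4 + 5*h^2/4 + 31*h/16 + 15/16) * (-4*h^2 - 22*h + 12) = -h^5 - 21*h^4/2 - 129*h^3/4 - 251*h^2/8 + 21*h/8 + 45/4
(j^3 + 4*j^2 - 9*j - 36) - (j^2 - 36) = j^3 + 3*j^2 - 9*j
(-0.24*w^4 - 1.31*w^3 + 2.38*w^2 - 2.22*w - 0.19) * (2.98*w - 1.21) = -0.7152*w^5 - 3.6134*w^4 + 8.6775*w^3 - 9.4954*w^2 + 2.12*w + 0.2299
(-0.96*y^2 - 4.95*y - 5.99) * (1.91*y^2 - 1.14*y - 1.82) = -1.8336*y^4 - 8.3601*y^3 - 4.0507*y^2 + 15.8376*y + 10.9018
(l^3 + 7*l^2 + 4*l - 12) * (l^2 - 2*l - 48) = l^5 + 5*l^4 - 58*l^3 - 356*l^2 - 168*l + 576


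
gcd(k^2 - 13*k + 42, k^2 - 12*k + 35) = k - 7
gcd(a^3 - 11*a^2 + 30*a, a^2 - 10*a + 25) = a - 5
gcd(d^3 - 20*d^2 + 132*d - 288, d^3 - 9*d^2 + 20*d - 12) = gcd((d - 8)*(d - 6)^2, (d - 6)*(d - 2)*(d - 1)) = d - 6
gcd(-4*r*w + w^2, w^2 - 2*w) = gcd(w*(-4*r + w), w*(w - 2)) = w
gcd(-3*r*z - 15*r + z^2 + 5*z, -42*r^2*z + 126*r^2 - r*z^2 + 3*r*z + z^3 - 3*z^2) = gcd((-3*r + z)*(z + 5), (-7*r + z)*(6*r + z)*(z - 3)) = 1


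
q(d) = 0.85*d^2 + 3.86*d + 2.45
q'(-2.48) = -0.36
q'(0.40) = 4.54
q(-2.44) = -1.91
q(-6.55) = 13.63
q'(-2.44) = -0.29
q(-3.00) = -1.48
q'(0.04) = 3.93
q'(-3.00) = -1.24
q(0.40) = 4.13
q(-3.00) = -1.48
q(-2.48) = -1.89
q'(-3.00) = -1.24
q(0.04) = 2.61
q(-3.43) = -0.79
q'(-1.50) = 1.31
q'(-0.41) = 3.16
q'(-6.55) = -7.28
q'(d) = 1.7*d + 3.86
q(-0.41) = 1.01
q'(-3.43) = -1.97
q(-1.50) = -1.43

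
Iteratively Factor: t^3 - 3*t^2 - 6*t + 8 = (t + 2)*(t^2 - 5*t + 4) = (t - 4)*(t + 2)*(t - 1)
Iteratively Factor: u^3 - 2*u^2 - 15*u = (u)*(u^2 - 2*u - 15) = u*(u + 3)*(u - 5)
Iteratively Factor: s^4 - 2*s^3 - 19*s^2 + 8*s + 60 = (s + 2)*(s^3 - 4*s^2 - 11*s + 30) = (s + 2)*(s + 3)*(s^2 - 7*s + 10) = (s - 2)*(s + 2)*(s + 3)*(s - 5)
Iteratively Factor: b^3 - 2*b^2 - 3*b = (b)*(b^2 - 2*b - 3) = b*(b + 1)*(b - 3)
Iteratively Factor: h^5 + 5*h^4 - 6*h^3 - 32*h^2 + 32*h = (h)*(h^4 + 5*h^3 - 6*h^2 - 32*h + 32) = h*(h - 2)*(h^3 + 7*h^2 + 8*h - 16) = h*(h - 2)*(h + 4)*(h^2 + 3*h - 4) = h*(h - 2)*(h - 1)*(h + 4)*(h + 4)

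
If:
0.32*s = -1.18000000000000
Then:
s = -3.69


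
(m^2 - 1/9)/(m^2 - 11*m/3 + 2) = (9*m^2 - 1)/(3*(3*m^2 - 11*m + 6))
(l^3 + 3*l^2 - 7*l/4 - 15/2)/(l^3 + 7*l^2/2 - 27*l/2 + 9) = (l^2 + 9*l/2 + 5)/(l^2 + 5*l - 6)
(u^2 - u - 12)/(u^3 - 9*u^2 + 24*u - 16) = (u + 3)/(u^2 - 5*u + 4)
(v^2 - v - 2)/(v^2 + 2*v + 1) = (v - 2)/(v + 1)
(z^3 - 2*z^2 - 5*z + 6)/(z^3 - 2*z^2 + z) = (z^2 - z - 6)/(z*(z - 1))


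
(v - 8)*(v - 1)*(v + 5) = v^3 - 4*v^2 - 37*v + 40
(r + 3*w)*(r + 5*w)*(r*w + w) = r^3*w + 8*r^2*w^2 + r^2*w + 15*r*w^3 + 8*r*w^2 + 15*w^3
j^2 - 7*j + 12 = (j - 4)*(j - 3)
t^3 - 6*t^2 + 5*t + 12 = (t - 4)*(t - 3)*(t + 1)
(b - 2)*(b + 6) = b^2 + 4*b - 12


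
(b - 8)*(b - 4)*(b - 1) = b^3 - 13*b^2 + 44*b - 32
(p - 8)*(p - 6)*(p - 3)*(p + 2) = p^4 - 15*p^3 + 56*p^2 + 36*p - 288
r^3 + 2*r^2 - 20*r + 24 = (r - 2)^2*(r + 6)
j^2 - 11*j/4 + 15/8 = (j - 3/2)*(j - 5/4)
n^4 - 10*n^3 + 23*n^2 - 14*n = n*(n - 7)*(n - 2)*(n - 1)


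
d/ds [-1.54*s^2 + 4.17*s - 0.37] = 4.17 - 3.08*s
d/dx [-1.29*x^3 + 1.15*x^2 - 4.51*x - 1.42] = -3.87*x^2 + 2.3*x - 4.51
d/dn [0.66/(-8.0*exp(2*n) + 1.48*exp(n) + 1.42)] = (10.56*exp(n) - 0.9768)*exp(n)/(-8.0*exp(2*n) + 1.48*exp(n) + 1.42)^2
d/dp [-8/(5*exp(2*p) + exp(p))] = 8*(10*exp(p) + 1)*exp(-p)/(5*exp(p) + 1)^2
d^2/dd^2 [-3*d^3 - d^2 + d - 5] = -18*d - 2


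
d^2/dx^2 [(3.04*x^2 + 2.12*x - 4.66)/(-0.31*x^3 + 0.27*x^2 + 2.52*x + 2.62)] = (-0.584287999999999*x^6 - 1.222392*x^5 - 7.81051200000001*x^4 - 40.292456*x^3 - 27.56346*x^2 + 50.731224*x + 38.851384)/(0.029791*x^9 - 0.077841*x^8 - 0.658719*x^7 + 0.490515*x^6 + 6.670512*x^5 + 6.563646*x^4 - 20.315004*x^3 - 55.474308*x^2 - 51.894864*x - 17.984728)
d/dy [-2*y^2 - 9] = -4*y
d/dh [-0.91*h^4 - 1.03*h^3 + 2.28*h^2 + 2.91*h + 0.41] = -3.64*h^3 - 3.09*h^2 + 4.56*h + 2.91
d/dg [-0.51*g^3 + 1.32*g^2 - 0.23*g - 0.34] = -1.53*g^2 + 2.64*g - 0.23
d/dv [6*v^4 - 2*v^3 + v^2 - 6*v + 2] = 24*v^3 - 6*v^2 + 2*v - 6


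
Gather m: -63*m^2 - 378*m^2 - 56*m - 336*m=-441*m^2 - 392*m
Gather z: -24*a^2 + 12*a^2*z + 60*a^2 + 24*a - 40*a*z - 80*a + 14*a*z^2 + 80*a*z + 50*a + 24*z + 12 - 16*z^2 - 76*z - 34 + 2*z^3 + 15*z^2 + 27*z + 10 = 36*a^2 - 6*a + 2*z^3 + z^2*(14*a - 1) + z*(12*a^2 + 40*a - 25) - 12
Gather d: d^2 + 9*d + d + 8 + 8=d^2 + 10*d + 16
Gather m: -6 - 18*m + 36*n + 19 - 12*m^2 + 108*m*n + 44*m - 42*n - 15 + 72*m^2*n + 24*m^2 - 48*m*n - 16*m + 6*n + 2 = m^2*(72*n + 12) + m*(60*n + 10)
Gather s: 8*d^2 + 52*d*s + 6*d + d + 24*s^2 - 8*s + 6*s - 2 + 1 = 8*d^2 + 7*d + 24*s^2 + s*(52*d - 2) - 1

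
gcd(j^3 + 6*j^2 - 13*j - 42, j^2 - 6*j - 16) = j + 2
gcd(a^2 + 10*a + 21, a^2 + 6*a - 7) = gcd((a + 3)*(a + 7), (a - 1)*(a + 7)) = a + 7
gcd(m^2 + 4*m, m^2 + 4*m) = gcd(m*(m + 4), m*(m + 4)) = m^2 + 4*m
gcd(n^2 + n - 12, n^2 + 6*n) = 1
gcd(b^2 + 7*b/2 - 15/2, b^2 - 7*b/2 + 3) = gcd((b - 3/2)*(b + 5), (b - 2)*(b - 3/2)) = b - 3/2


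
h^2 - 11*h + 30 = (h - 6)*(h - 5)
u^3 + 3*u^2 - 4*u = u*(u - 1)*(u + 4)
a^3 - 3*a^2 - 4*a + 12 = (a - 3)*(a - 2)*(a + 2)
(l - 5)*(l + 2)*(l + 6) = l^3 + 3*l^2 - 28*l - 60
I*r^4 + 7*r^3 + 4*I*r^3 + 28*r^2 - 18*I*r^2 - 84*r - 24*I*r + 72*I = (r - 2)*(r + 6)*(r - 6*I)*(I*r + 1)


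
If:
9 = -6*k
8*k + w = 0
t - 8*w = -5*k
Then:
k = -3/2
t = 207/2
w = 12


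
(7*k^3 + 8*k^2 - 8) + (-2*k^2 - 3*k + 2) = 7*k^3 + 6*k^2 - 3*k - 6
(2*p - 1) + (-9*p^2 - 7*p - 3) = -9*p^2 - 5*p - 4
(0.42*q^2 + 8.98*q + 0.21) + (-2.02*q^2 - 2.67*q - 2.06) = -1.6*q^2 + 6.31*q - 1.85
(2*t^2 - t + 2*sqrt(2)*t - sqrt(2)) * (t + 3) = 2*t^3 + 2*sqrt(2)*t^2 + 5*t^2 - 3*t + 5*sqrt(2)*t - 3*sqrt(2)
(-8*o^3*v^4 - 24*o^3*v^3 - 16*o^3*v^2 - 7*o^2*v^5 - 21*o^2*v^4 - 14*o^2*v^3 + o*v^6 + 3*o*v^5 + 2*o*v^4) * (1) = -8*o^3*v^4 - 24*o^3*v^3 - 16*o^3*v^2 - 7*o^2*v^5 - 21*o^2*v^4 - 14*o^2*v^3 + o*v^6 + 3*o*v^5 + 2*o*v^4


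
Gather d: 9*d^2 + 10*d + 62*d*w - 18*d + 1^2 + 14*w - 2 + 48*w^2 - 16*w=9*d^2 + d*(62*w - 8) + 48*w^2 - 2*w - 1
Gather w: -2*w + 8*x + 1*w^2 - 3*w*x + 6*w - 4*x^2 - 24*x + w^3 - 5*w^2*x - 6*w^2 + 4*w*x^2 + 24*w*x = w^3 + w^2*(-5*x - 5) + w*(4*x^2 + 21*x + 4) - 4*x^2 - 16*x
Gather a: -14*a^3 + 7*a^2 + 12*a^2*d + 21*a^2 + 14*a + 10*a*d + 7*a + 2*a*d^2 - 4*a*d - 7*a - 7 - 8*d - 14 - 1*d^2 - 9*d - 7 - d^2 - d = -14*a^3 + a^2*(12*d + 28) + a*(2*d^2 + 6*d + 14) - 2*d^2 - 18*d - 28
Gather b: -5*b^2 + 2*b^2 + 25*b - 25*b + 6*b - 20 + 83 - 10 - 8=-3*b^2 + 6*b + 45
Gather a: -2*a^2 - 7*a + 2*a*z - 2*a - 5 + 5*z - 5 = -2*a^2 + a*(2*z - 9) + 5*z - 10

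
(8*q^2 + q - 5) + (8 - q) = 8*q^2 + 3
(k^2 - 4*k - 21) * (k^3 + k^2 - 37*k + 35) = k^5 - 3*k^4 - 62*k^3 + 162*k^2 + 637*k - 735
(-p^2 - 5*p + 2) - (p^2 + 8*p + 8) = -2*p^2 - 13*p - 6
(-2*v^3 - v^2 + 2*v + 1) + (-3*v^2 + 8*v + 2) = -2*v^3 - 4*v^2 + 10*v + 3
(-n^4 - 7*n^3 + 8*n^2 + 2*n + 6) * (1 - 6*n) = 6*n^5 + 41*n^4 - 55*n^3 - 4*n^2 - 34*n + 6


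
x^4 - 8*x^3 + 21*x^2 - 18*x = x*(x - 3)^2*(x - 2)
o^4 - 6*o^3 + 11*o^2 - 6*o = o*(o - 3)*(o - 2)*(o - 1)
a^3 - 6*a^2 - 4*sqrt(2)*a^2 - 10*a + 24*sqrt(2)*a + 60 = (a - 6)*(a - 5*sqrt(2))*(a + sqrt(2))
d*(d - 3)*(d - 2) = d^3 - 5*d^2 + 6*d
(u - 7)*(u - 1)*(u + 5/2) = u^3 - 11*u^2/2 - 13*u + 35/2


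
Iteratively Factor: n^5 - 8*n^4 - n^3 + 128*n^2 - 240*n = (n - 3)*(n^4 - 5*n^3 - 16*n^2 + 80*n) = n*(n - 3)*(n^3 - 5*n^2 - 16*n + 80) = n*(n - 3)*(n + 4)*(n^2 - 9*n + 20) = n*(n - 5)*(n - 3)*(n + 4)*(n - 4)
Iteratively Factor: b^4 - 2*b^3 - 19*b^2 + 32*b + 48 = (b + 1)*(b^3 - 3*b^2 - 16*b + 48) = (b + 1)*(b + 4)*(b^2 - 7*b + 12) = (b - 3)*(b + 1)*(b + 4)*(b - 4)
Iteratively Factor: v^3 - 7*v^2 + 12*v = (v - 4)*(v^2 - 3*v) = v*(v - 4)*(v - 3)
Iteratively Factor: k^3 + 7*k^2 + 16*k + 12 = (k + 3)*(k^2 + 4*k + 4) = (k + 2)*(k + 3)*(k + 2)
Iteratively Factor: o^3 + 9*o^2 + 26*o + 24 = (o + 4)*(o^2 + 5*o + 6) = (o + 3)*(o + 4)*(o + 2)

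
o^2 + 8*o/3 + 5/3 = (o + 1)*(o + 5/3)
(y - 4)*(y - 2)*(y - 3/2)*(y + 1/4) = y^4 - 29*y^3/4 + 121*y^2/8 - 31*y/4 - 3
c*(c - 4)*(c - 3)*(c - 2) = c^4 - 9*c^3 + 26*c^2 - 24*c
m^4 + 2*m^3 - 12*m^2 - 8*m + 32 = (m - 2)^2*(m + 2)*(m + 4)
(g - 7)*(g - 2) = g^2 - 9*g + 14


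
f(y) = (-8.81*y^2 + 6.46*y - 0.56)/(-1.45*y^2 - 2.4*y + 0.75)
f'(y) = (6.46 - 17.62*y)/(-1.45*y^2 - 2.4*y + 0.75) + (2.9*y + 2.4)*(-8.81*y^2 + 6.46*y - 0.56)/(-1.45*y^2 - 2.4*y + 0.75)^2 = (30.511*y^2 - 14.839*y + 3.501)/(2.1025*y^4 + 6.96*y^3 + 3.585*y^2 - 3.6*y + 0.5625)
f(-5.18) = 10.51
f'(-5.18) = 1.36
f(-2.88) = 21.13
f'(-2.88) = 15.71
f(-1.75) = -76.26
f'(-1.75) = 473.71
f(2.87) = 3.02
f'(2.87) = 0.65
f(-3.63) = 14.53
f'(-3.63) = 4.94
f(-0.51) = -3.85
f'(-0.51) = 7.45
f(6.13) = 4.27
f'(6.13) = 0.23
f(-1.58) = -35.52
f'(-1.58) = 121.24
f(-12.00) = 7.51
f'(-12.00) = 0.14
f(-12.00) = 7.51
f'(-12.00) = 0.14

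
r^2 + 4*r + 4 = (r + 2)^2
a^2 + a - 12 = (a - 3)*(a + 4)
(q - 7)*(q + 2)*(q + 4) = q^3 - q^2 - 34*q - 56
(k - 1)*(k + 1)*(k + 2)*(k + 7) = k^4 + 9*k^3 + 13*k^2 - 9*k - 14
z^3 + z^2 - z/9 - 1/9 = (z - 1/3)*(z + 1/3)*(z + 1)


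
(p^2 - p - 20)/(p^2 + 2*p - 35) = (p + 4)/(p + 7)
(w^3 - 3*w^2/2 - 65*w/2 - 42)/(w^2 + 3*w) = (2*w^3 - 3*w^2 - 65*w - 84)/(2*w*(w + 3))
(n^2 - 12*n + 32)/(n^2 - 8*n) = (n - 4)/n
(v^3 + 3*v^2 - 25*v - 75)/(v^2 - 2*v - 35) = (v^2 - 2*v - 15)/(v - 7)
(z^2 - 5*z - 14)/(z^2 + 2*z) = (z - 7)/z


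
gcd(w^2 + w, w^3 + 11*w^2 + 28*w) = w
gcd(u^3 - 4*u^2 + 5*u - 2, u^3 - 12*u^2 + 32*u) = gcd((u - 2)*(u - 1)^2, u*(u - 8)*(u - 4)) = 1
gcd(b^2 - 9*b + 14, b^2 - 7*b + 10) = b - 2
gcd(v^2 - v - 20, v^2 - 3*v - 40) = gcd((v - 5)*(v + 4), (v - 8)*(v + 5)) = 1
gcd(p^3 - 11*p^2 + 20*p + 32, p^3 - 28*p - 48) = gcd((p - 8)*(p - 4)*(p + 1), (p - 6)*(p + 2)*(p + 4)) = 1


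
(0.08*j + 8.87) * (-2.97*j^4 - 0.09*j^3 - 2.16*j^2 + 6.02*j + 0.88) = -0.2376*j^5 - 26.3511*j^4 - 0.9711*j^3 - 18.6776*j^2 + 53.4678*j + 7.8056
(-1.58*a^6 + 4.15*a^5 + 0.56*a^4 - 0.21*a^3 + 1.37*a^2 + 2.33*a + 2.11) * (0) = 0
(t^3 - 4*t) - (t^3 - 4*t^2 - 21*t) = 4*t^2 + 17*t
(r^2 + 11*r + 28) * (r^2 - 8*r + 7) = r^4 + 3*r^3 - 53*r^2 - 147*r + 196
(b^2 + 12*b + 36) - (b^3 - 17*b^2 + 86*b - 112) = -b^3 + 18*b^2 - 74*b + 148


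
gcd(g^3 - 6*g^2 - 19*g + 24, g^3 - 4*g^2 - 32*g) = g - 8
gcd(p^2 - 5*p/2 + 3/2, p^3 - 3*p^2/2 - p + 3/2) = p^2 - 5*p/2 + 3/2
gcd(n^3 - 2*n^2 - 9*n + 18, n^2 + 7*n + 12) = n + 3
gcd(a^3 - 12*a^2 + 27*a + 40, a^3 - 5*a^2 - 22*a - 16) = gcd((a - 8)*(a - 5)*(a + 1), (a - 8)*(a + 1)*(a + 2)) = a^2 - 7*a - 8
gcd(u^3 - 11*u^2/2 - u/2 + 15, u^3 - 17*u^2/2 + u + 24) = u^2 - u/2 - 3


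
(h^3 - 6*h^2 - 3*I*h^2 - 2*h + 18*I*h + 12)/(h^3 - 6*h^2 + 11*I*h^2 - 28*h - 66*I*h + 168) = (h^2 - 3*I*h - 2)/(h^2 + 11*I*h - 28)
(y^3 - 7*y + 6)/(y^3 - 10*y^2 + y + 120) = (y^2 - 3*y + 2)/(y^2 - 13*y + 40)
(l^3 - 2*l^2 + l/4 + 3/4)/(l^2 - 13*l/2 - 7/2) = (2*l^2 - 5*l + 3)/(2*(l - 7))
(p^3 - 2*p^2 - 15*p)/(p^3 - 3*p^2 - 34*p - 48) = p*(p - 5)/(p^2 - 6*p - 16)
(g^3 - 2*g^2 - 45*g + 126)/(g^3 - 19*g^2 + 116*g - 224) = (g^3 - 2*g^2 - 45*g + 126)/(g^3 - 19*g^2 + 116*g - 224)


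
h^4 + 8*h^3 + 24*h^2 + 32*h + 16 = (h + 2)^4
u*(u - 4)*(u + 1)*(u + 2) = u^4 - u^3 - 10*u^2 - 8*u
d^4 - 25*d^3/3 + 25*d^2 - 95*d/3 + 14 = (d - 3)*(d - 7/3)*(d - 2)*(d - 1)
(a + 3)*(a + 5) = a^2 + 8*a + 15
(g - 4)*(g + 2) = g^2 - 2*g - 8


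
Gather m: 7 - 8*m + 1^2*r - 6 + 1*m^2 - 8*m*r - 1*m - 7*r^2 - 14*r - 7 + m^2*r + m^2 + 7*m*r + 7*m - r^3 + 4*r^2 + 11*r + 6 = m^2*(r + 2) + m*(-r - 2) - r^3 - 3*r^2 - 2*r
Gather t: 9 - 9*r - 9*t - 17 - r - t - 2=-10*r - 10*t - 10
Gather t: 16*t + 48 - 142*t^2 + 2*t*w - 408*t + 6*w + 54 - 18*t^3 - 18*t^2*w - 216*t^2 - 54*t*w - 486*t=-18*t^3 + t^2*(-18*w - 358) + t*(-52*w - 878) + 6*w + 102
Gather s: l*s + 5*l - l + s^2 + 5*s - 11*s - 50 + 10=4*l + s^2 + s*(l - 6) - 40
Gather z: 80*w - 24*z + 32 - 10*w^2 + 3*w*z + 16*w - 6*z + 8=-10*w^2 + 96*w + z*(3*w - 30) + 40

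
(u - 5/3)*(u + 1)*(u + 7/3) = u^3 + 5*u^2/3 - 29*u/9 - 35/9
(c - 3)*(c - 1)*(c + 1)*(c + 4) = c^4 + c^3 - 13*c^2 - c + 12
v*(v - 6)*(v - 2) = v^3 - 8*v^2 + 12*v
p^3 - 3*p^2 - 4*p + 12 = (p - 3)*(p - 2)*(p + 2)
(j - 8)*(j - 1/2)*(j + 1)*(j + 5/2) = j^4 - 5*j^3 - 93*j^2/4 - 29*j/4 + 10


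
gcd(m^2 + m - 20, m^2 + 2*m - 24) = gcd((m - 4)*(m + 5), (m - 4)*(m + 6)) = m - 4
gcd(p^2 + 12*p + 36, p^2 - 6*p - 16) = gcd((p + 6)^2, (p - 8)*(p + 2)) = 1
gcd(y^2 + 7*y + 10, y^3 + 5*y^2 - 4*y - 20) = y^2 + 7*y + 10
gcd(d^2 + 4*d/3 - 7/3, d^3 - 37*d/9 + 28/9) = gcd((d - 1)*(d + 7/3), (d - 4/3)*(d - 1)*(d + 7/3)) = d^2 + 4*d/3 - 7/3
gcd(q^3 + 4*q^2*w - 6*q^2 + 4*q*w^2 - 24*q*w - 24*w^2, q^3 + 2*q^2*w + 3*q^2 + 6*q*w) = q + 2*w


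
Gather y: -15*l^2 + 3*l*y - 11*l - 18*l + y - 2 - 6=-15*l^2 - 29*l + y*(3*l + 1) - 8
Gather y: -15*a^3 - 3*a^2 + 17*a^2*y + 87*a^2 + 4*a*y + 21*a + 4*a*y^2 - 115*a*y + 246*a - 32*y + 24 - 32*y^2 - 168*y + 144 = -15*a^3 + 84*a^2 + 267*a + y^2*(4*a - 32) + y*(17*a^2 - 111*a - 200) + 168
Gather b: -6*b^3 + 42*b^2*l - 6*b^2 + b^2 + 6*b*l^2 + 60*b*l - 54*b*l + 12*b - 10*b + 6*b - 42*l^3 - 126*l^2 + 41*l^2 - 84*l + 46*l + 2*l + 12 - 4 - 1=-6*b^3 + b^2*(42*l - 5) + b*(6*l^2 + 6*l + 8) - 42*l^3 - 85*l^2 - 36*l + 7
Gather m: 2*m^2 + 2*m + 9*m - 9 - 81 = 2*m^2 + 11*m - 90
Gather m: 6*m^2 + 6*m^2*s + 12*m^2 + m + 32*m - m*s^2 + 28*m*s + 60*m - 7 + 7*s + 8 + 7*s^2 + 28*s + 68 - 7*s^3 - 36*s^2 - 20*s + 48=m^2*(6*s + 18) + m*(-s^2 + 28*s + 93) - 7*s^3 - 29*s^2 + 15*s + 117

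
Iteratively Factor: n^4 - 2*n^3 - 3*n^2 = (n - 3)*(n^3 + n^2) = n*(n - 3)*(n^2 + n) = n^2*(n - 3)*(n + 1)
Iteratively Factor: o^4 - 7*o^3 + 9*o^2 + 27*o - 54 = (o - 3)*(o^3 - 4*o^2 - 3*o + 18) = (o - 3)*(o + 2)*(o^2 - 6*o + 9) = (o - 3)^2*(o + 2)*(o - 3)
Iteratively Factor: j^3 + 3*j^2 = (j + 3)*(j^2) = j*(j + 3)*(j)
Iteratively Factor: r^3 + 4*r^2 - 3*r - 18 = (r + 3)*(r^2 + r - 6) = (r + 3)^2*(r - 2)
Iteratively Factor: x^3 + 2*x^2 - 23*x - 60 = (x + 4)*(x^2 - 2*x - 15) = (x + 3)*(x + 4)*(x - 5)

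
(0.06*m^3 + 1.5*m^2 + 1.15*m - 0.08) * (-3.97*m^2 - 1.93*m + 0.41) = -0.2382*m^5 - 6.0708*m^4 - 7.4359*m^3 - 1.2869*m^2 + 0.6259*m - 0.0328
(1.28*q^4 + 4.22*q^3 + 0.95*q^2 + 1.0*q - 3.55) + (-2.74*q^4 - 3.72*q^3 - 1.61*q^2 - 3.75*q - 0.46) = -1.46*q^4 + 0.5*q^3 - 0.66*q^2 - 2.75*q - 4.01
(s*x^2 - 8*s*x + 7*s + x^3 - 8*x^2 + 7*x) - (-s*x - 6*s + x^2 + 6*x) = s*x^2 - 7*s*x + 13*s + x^3 - 9*x^2 + x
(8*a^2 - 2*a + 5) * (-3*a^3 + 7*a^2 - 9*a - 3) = -24*a^5 + 62*a^4 - 101*a^3 + 29*a^2 - 39*a - 15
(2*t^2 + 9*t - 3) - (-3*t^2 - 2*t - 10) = 5*t^2 + 11*t + 7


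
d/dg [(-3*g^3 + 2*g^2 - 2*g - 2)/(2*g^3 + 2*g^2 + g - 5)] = (-10*g^4 + 2*g^3 + 63*g^2 - 12*g + 12)/(4*g^6 + 8*g^5 + 8*g^4 - 16*g^3 - 19*g^2 - 10*g + 25)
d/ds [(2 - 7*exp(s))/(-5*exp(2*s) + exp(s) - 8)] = (-(7*exp(s) - 2)*(10*exp(s) - 1) + 35*exp(2*s) - 7*exp(s) + 56)*exp(s)/(5*exp(2*s) - exp(s) + 8)^2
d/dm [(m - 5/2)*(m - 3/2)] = 2*m - 4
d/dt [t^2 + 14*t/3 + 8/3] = 2*t + 14/3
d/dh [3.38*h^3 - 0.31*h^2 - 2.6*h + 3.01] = 10.14*h^2 - 0.62*h - 2.6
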